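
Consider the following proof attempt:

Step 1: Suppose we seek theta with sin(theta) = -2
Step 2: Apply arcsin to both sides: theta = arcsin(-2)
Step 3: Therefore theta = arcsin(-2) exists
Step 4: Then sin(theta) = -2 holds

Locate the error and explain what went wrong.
Step 2: Apply arcsin to both sides: theta = arcsin(-2)

Step 2 applies arcsin to -2. However, arcsin(x) is only defined for x in [-1, 1] because sin(theta) can only produce values in that range. Since |-2| > 1, arcsin(-2) is undefined. There is no angle whose sine equals -2.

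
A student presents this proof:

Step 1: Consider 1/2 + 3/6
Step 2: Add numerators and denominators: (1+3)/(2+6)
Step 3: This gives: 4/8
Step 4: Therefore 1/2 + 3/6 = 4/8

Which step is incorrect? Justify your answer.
Step 2: Add numerators and denominators: (1+3)/(2+6)

Step 2 incorrectly adds fractions by separately adding numerators and denominators. This is wrong. The correct method requires a common denominator: 1/2 + 3/6 = (1×6 + 3×2)/(2×6) = 12/12 = 1. The method used gives 4/8, which is different.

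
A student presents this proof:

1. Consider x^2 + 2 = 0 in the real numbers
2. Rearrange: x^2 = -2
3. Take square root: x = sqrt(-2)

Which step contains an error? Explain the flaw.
Step 3: Take square root: x = sqrt(-2)

Step 3 takes the square root of -2, which is negative. In the real number system, the square root of a negative number is undefined. The equation x^2 + 2 = 0 has no real solutions. Square roots of negative numbers only exist in the complex numbers.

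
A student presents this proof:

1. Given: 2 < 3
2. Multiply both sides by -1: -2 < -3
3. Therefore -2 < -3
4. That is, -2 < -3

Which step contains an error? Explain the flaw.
Step 2: Multiply both sides by -1: -2 < -3

Step 2 multiplies both sides by -1 but fails to reverse the inequality sign. When multiplying (or dividing) an inequality by a negative number, the direction must be reversed. Since 2 < 3, we should get -2 > -3, i.e., -2 > -3.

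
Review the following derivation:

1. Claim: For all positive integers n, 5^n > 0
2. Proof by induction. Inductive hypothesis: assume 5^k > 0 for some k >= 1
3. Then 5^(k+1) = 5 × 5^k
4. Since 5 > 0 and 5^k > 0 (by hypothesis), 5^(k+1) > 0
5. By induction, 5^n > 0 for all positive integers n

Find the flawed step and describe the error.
Step 5: By induction, 5^n > 0 for all positive integers n

Step 5 concludes the proof by induction, but no base case was ever established. A valid induction proof requires: (1) a base case proving 5^1 > 0, and (2) an inductive step showing IF 5^k > 0 THEN 5^(k+1) > 0. Steps 2-4 correctly establish the inductive step, but without the base case the conclusion in step 5 does not follow.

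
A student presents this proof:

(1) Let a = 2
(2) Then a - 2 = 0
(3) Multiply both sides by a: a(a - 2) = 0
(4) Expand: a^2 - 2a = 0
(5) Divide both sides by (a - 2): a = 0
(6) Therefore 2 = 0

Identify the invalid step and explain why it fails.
Step 5: Divide both sides by (a - 2): a = 0

Step 5 divides both sides by (a - 2). However, since a = 2, we have (a - 2) = 0. Division by zero is undefined, making this step invalid.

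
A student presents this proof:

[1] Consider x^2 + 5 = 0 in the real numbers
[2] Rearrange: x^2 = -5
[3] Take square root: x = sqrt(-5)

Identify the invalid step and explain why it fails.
Step 3: Take square root: x = sqrt(-5)

Step 3 takes the square root of -5, which is negative. In the real number system, the square root of a negative number is undefined. The equation x^2 + 5 = 0 has no real solutions. Square roots of negative numbers only exist in the complex numbers.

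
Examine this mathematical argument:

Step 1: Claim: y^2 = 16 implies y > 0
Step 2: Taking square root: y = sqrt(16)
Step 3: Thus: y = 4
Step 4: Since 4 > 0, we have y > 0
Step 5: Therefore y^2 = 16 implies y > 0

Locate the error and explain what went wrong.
Step 2: Taking square root: y = sqrt(16)

Step 2 takes the square root and assumes the positive root only. The equation y^2 = 16 actually has two solutions: y = 4 and y = -4. The proof silently assumes y > 0 without justification, then uses this assumption to conclude y > 0, which is circular. The counterexample y = -4 shows the claim is false.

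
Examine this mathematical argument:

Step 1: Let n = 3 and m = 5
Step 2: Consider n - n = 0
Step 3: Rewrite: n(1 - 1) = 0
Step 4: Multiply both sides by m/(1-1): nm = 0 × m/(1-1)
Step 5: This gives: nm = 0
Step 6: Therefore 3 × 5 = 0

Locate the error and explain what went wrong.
Step 4: Multiply both sides by m/(1-1): nm = 0 × m/(1-1)

Step 4 multiplies both sides by m/(1-1). However, 1-1 = 0, so this is multiplication by m/0, which is undefined. We cannot multiply by an undefined expression.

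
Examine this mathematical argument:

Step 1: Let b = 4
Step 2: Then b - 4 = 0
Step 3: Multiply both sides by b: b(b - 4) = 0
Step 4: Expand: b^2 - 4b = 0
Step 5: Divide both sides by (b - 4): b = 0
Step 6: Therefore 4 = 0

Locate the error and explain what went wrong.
Step 5: Divide both sides by (b - 4): b = 0

Step 5 divides both sides by (b - 4). However, since b = 4, we have (b - 4) = 0. Division by zero is undefined, making this step invalid.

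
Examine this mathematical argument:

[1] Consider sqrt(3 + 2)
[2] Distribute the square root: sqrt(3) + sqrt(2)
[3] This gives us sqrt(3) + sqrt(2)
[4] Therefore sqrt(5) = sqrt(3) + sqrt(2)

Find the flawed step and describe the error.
Step 2: Distribute the square root: sqrt(3) + sqrt(2)

Step 2 incorrectly 'distributes' the square root over addition. The square root function does not distribute: sqrt(a + b) ≠ sqrt(a) + sqrt(b). In fact, sqrt(3 + 2) = sqrt(5) ≈ 2.2361, while sqrt(3) + sqrt(2) ≈ 3.1463.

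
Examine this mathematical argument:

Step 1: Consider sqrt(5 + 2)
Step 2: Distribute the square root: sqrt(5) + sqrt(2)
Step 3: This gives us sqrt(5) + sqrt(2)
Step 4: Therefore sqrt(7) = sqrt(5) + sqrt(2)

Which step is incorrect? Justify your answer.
Step 2: Distribute the square root: sqrt(5) + sqrt(2)

Step 2 incorrectly 'distributes' the square root over addition. The square root function does not distribute: sqrt(a + b) ≠ sqrt(a) + sqrt(b). In fact, sqrt(5 + 2) = sqrt(7) ≈ 2.6458, while sqrt(5) + sqrt(2) ≈ 3.6503.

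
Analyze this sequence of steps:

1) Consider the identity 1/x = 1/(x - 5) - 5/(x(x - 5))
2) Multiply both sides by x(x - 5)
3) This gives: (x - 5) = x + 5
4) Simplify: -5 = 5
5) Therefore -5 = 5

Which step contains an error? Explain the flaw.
Step 3: This gives: (x - 5) = x + 5

Step 3 makes a sign error when clearing denominators. Multiplying -5/(x(x - 5)) by x(x - 5) gives -5, not +5. The correct result is (x - 5) = x - 5, which is trivially true, not (x - 5) = x + 5. (Step 1 is a valid identity: 1/(x - 5) - 5/(x(x - 5)) = (x - 5)/(x(x - 5)) = 1/x.)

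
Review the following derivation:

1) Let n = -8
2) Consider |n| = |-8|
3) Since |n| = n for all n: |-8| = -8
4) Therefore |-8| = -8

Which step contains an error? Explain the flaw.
Step 3: Since |n| = n for all n: |-8| = -8

Step 3 incorrectly states that |n| = n for all n. The correct definition is |n| = n when n >= 0, and |n| = -n when n < 0. Since -8 < 0, we have |-8| = -(-8) = 8, not -8.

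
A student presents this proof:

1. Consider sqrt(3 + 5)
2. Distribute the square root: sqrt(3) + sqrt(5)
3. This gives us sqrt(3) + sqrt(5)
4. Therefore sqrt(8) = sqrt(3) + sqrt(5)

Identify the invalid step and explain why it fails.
Step 2: Distribute the square root: sqrt(3) + sqrt(5)

Step 2 incorrectly 'distributes' the square root over addition. The square root function does not distribute: sqrt(a + b) ≠ sqrt(a) + sqrt(b). In fact, sqrt(3 + 5) = sqrt(8) ≈ 2.8284, while sqrt(3) + sqrt(5) ≈ 3.9681.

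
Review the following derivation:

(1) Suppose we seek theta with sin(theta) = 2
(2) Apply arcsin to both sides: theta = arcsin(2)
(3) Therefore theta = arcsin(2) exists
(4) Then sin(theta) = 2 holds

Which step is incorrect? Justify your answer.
Step 2: Apply arcsin to both sides: theta = arcsin(2)

Step 2 applies arcsin to 2. However, arcsin(x) is only defined for x in [-1, 1] because sin(theta) can only produce values in that range. Since |2| > 1, arcsin(2) is undefined. There is no angle whose sine equals 2.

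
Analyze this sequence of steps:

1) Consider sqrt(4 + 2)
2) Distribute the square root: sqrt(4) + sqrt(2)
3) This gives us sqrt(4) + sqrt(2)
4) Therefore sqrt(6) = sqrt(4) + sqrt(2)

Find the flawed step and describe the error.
Step 2: Distribute the square root: sqrt(4) + sqrt(2)

Step 2 incorrectly 'distributes' the square root over addition. The square root function does not distribute: sqrt(a + b) ≠ sqrt(a) + sqrt(b). In fact, sqrt(4 + 2) = sqrt(6) ≈ 2.4495, while sqrt(4) + sqrt(2) ≈ 3.4142.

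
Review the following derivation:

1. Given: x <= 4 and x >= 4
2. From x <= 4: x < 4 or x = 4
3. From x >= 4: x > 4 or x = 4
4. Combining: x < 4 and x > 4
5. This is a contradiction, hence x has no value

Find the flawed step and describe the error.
Step 4: Combining: x < 4 and x > 4

Step 4 incorrectly combines the conditions. From x <= 4 and x >= 4, the intersection is x = 4. The error treats the 'or' cases as 'and' requirements. The correct conclusion is that x = 4 is the unique solution, not that no solution exists.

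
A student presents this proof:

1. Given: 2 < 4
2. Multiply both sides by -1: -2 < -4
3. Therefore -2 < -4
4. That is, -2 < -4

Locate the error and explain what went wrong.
Step 2: Multiply both sides by -1: -2 < -4

Step 2 multiplies both sides by -1 but fails to reverse the inequality sign. When multiplying (or dividing) an inequality by a negative number, the direction must be reversed. Since 2 < 4, we should get -2 > -4, i.e., -2 > -4.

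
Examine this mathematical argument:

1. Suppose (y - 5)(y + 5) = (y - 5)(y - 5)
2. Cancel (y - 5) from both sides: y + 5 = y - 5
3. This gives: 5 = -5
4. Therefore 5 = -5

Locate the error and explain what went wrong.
Step 2: Cancel (y - 5) from both sides: y + 5 = y - 5

Step 2 cancels (y - 5) from both sides. This is only valid if (y - 5) ≠ 0, i.e., y ≠ 5. When y = 5, both sides equal zero regardless of the other factors. The correct approach requires considering y = 5 as a separate case.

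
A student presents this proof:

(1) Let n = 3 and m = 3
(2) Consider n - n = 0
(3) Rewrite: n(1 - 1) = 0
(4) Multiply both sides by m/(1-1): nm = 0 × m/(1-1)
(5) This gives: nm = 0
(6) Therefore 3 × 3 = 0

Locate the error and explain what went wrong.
Step 4: Multiply both sides by m/(1-1): nm = 0 × m/(1-1)

Step 4 multiplies both sides by m/(1-1). However, 1-1 = 0, so this is multiplication by m/0, which is undefined. We cannot multiply by an undefined expression.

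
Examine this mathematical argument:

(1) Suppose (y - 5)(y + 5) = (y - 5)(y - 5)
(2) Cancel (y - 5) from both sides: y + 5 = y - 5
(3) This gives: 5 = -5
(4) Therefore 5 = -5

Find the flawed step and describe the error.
Step 2: Cancel (y - 5) from both sides: y + 5 = y - 5

Step 2 cancels (y - 5) from both sides. This is only valid if (y - 5) ≠ 0, i.e., y ≠ 5. When y = 5, both sides equal zero regardless of the other factors. The correct approach requires considering y = 5 as a separate case.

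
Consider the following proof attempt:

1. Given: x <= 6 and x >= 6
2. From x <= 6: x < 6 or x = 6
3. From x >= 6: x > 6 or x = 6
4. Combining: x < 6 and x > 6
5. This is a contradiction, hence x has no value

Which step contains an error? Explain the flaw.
Step 4: Combining: x < 6 and x > 6

Step 4 incorrectly combines the conditions. From x <= 6 and x >= 6, the intersection is x = 6. The error treats the 'or' cases as 'and' requirements. The correct conclusion is that x = 6 is the unique solution, not that no solution exists.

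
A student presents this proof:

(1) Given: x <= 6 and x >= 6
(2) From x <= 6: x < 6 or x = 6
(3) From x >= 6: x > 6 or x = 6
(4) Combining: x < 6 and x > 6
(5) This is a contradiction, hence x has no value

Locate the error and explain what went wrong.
Step 4: Combining: x < 6 and x > 6

Step 4 incorrectly combines the conditions. From x <= 6 and x >= 6, the intersection is x = 6. The error treats the 'or' cases as 'and' requirements. The correct conclusion is that x = 6 is the unique solution, not that no solution exists.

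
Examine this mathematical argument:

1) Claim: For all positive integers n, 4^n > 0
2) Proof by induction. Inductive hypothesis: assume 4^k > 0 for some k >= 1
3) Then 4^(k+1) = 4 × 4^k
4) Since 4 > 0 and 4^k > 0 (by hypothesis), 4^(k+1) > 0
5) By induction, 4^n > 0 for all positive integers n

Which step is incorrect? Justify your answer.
Step 5: By induction, 4^n > 0 for all positive integers n

Step 5 concludes the proof by induction, but no base case was ever established. A valid induction proof requires: (1) a base case proving 4^1 > 0, and (2) an inductive step showing IF 4^k > 0 THEN 4^(k+1) > 0. Steps 2-4 correctly establish the inductive step, but without the base case the conclusion in step 5 does not follow.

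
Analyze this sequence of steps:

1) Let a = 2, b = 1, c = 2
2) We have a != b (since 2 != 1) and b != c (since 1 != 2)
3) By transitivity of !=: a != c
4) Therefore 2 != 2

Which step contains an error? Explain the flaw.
Step 3: By transitivity of !=: a != c

Step 3 incorrectly applies transitivity to the '!=' relation. Transitivity states: if a R b and b R c, then a R c. However, '!=' is not transitive. Counterexample: 2 != 1 and 1 != 2, but 2 = 2 (both equal 2). Transitivity holds for relations like <, <=, =, but not for !=.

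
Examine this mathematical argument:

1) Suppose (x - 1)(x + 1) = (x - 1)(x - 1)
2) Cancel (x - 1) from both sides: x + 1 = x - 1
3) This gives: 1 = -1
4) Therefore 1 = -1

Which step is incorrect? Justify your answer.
Step 2: Cancel (x - 1) from both sides: x + 1 = x - 1

Step 2 cancels (x - 1) from both sides. This is only valid if (x - 1) ≠ 0, i.e., x ≠ 1. When x = 1, both sides equal zero regardless of the other factors. The correct approach requires considering x = 1 as a separate case.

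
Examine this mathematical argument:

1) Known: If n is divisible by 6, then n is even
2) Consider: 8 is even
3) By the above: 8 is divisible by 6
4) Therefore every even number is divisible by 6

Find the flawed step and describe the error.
Step 3: By the above: 8 is divisible by 6

Step 3 commits the fallacy of affirming the consequent. The known fact 'divisible by 6 → even' does NOT imply 'even → divisible by 6'. That would be the converse, which is false. For example, 8 is even but 8 ÷ 6 = 1.33, which is not an integer.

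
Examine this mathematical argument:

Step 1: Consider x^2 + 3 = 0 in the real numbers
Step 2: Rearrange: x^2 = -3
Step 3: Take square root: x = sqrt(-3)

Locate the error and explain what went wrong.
Step 3: Take square root: x = sqrt(-3)

Step 3 takes the square root of -3, which is negative. In the real number system, the square root of a negative number is undefined. The equation x^2 + 3 = 0 has no real solutions. Square roots of negative numbers only exist in the complex numbers.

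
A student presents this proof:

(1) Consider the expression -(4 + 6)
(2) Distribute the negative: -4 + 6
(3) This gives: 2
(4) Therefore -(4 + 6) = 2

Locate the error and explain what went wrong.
Step 2: Distribute the negative: -4 + 6

Step 2 incorrectly distributes the negative sign. The correct distribution is -(4 + 6) = -4 - 6 = -10. The negative must be applied to both terms, not just the first. The error treats -(4 + 6) as -4 + 6, which equals 2 instead of -10.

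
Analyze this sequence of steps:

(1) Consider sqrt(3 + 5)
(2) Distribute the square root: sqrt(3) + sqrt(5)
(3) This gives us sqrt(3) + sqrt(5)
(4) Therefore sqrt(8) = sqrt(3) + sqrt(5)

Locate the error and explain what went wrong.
Step 2: Distribute the square root: sqrt(3) + sqrt(5)

Step 2 incorrectly 'distributes' the square root over addition. The square root function does not distribute: sqrt(a + b) ≠ sqrt(a) + sqrt(b). In fact, sqrt(3 + 5) = sqrt(8) ≈ 2.8284, while sqrt(3) + sqrt(5) ≈ 3.9681.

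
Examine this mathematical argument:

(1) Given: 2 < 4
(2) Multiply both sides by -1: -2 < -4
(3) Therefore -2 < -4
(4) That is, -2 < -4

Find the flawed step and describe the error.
Step 2: Multiply both sides by -1: -2 < -4

Step 2 multiplies both sides by -1 but fails to reverse the inequality sign. When multiplying (or dividing) an inequality by a negative number, the direction must be reversed. Since 2 < 4, we should get -2 > -4, i.e., -2 > -4.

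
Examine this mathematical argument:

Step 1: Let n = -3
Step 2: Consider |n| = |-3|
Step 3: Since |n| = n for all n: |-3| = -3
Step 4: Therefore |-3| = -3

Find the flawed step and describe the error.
Step 3: Since |n| = n for all n: |-3| = -3

Step 3 incorrectly states that |n| = n for all n. The correct definition is |n| = n when n >= 0, and |n| = -n when n < 0. Since -3 < 0, we have |-3| = -(-3) = 3, not -3.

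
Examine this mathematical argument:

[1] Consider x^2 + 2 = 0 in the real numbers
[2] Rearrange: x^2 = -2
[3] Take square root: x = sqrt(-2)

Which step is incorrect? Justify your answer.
Step 3: Take square root: x = sqrt(-2)

Step 3 takes the square root of -2, which is negative. In the real number system, the square root of a negative number is undefined. The equation x^2 + 2 = 0 has no real solutions. Square roots of negative numbers only exist in the complex numbers.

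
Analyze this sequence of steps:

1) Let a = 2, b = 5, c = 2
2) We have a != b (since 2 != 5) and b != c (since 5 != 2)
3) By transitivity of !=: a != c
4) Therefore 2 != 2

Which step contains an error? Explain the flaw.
Step 3: By transitivity of !=: a != c

Step 3 incorrectly applies transitivity to the '!=' relation. Transitivity states: if a R b and b R c, then a R c. However, '!=' is not transitive. Counterexample: 2 != 5 and 5 != 2, but 2 = 2 (both equal 2). Transitivity holds for relations like <, <=, =, but not for !=.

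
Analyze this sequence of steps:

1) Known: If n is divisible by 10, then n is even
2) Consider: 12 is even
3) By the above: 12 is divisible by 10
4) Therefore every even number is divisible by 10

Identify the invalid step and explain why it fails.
Step 3: By the above: 12 is divisible by 10

Step 3 commits the fallacy of affirming the consequent. The known fact 'divisible by 10 → even' does NOT imply 'even → divisible by 10'. That would be the converse, which is false. For example, 12 is even but 12 ÷ 10 = 1.20, which is not an integer.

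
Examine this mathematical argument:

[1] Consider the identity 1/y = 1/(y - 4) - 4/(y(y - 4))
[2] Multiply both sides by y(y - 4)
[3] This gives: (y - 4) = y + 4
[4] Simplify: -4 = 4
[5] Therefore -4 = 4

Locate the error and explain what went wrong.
Step 3: This gives: (y - 4) = y + 4

Step 3 makes a sign error when clearing denominators. Multiplying -4/(y(y - 4)) by y(y - 4) gives -4, not +4. The correct result is (y - 4) = y - 4, which is trivially true, not (y - 4) = y + 4. (Step 1 is a valid identity: 1/(y - 4) - 4/(y(y - 4)) = (y - 4)/(y(y - 4)) = 1/y.)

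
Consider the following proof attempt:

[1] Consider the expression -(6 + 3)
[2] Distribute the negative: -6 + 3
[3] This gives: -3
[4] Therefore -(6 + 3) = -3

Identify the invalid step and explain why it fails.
Step 2: Distribute the negative: -6 + 3

Step 2 incorrectly distributes the negative sign. The correct distribution is -(6 + 3) = -6 - 3 = -9. The negative must be applied to both terms, not just the first. The error treats -(6 + 3) as -6 + 3, which equals -3 instead of -9.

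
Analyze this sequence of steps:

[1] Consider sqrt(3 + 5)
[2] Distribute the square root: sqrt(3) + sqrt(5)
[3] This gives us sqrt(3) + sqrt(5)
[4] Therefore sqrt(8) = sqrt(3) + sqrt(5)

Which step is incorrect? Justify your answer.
Step 2: Distribute the square root: sqrt(3) + sqrt(5)

Step 2 incorrectly 'distributes' the square root over addition. The square root function does not distribute: sqrt(a + b) ≠ sqrt(a) + sqrt(b). In fact, sqrt(3 + 5) = sqrt(8) ≈ 2.8284, while sqrt(3) + sqrt(5) ≈ 3.9681.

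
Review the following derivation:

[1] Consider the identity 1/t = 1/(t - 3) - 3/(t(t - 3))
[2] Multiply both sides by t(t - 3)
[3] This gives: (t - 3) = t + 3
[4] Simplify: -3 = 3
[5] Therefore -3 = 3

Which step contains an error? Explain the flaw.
Step 3: This gives: (t - 3) = t + 3

Step 3 makes a sign error when clearing denominators. Multiplying -3/(t(t - 3)) by t(t - 3) gives -3, not +3. The correct result is (t - 3) = t - 3, which is trivially true, not (t - 3) = t + 3. (Step 1 is a valid identity: 1/(t - 3) - 3/(t(t - 3)) = (t - 3)/(t(t - 3)) = 1/t.)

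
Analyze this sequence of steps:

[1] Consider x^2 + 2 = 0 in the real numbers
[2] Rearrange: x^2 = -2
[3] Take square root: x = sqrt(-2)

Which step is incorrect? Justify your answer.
Step 3: Take square root: x = sqrt(-2)

Step 3 takes the square root of -2, which is negative. In the real number system, the square root of a negative number is undefined. The equation x^2 + 2 = 0 has no real solutions. Square roots of negative numbers only exist in the complex numbers.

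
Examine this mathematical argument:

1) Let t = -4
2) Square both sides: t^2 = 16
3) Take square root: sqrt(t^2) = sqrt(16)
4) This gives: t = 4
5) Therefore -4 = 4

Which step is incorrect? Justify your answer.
Step 4: This gives: t = 4

Step 4 incorrectly states that sqrt(t^2) = t. The correct identity is sqrt(t^2) = |t|. Since t = -4 < 0, we have sqrt(t^2) = |-4| = 4, not t = -4.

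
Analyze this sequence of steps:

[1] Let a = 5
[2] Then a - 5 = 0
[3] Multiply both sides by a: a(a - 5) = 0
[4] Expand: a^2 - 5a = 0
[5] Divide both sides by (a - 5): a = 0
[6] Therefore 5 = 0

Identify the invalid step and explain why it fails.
Step 5: Divide both sides by (a - 5): a = 0

Step 5 divides both sides by (a - 5). However, since a = 5, we have (a - 5) = 0. Division by zero is undefined, making this step invalid.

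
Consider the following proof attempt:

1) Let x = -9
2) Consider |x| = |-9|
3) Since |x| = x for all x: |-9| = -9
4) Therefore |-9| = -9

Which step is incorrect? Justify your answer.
Step 3: Since |x| = x for all x: |-9| = -9

Step 3 incorrectly states that |x| = x for all x. The correct definition is |x| = x when x >= 0, and |x| = -x when x < 0. Since -9 < 0, we have |-9| = -(-9) = 9, not -9.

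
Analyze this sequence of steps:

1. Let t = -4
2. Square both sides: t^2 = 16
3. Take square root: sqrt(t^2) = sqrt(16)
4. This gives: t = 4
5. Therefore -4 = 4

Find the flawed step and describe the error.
Step 4: This gives: t = 4

Step 4 incorrectly states that sqrt(t^2) = t. The correct identity is sqrt(t^2) = |t|. Since t = -4 < 0, we have sqrt(t^2) = |-4| = 4, not t = -4.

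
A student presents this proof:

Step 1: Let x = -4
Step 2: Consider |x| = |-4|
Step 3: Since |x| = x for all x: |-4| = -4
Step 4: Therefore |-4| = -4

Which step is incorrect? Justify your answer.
Step 3: Since |x| = x for all x: |-4| = -4

Step 3 incorrectly states that |x| = x for all x. The correct definition is |x| = x when x >= 0, and |x| = -x when x < 0. Since -4 < 0, we have |-4| = -(-4) = 4, not -4.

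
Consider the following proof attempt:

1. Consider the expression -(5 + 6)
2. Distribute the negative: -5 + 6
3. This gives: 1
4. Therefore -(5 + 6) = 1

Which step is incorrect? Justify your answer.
Step 2: Distribute the negative: -5 + 6

Step 2 incorrectly distributes the negative sign. The correct distribution is -(5 + 6) = -5 - 6 = -11. The negative must be applied to both terms, not just the first. The error treats -(5 + 6) as -5 + 6, which equals 1 instead of -11.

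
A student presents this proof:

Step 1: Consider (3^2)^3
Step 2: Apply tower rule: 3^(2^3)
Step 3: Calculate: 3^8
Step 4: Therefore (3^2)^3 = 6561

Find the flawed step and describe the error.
Step 2: Apply tower rule: 3^(2^3)

Step 2 incorrectly states that (a^b)^c = a^(b^c). The correct rule is (a^b)^c = a^(b×c). The actual value is (3^2)^3 = 3^6 = 729, not 3^8 = 6561.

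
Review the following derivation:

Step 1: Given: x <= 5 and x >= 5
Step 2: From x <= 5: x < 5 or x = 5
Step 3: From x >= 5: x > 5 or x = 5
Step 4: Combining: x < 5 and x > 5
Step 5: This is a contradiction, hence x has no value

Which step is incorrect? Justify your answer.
Step 4: Combining: x < 5 and x > 5

Step 4 incorrectly combines the conditions. From x <= 5 and x >= 5, the intersection is x = 5. The error treats the 'or' cases as 'and' requirements. The correct conclusion is that x = 5 is the unique solution, not that no solution exists.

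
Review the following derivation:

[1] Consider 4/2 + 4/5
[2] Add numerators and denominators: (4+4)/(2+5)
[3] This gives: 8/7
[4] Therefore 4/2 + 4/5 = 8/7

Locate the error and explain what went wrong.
Step 2: Add numerators and denominators: (4+4)/(2+5)

Step 2 incorrectly adds fractions by separately adding numerators and denominators. This is wrong. The correct method requires a common denominator: 4/2 + 4/5 = (4×5 + 4×2)/(2×5) = 28/10 = 14/5. The method used gives 8/7, which is different.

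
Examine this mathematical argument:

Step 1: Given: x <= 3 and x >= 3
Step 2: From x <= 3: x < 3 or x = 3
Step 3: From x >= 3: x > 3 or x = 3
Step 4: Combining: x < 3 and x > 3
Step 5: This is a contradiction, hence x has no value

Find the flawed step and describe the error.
Step 4: Combining: x < 3 and x > 3

Step 4 incorrectly combines the conditions. From x <= 3 and x >= 3, the intersection is x = 3. The error treats the 'or' cases as 'and' requirements. The correct conclusion is that x = 3 is the unique solution, not that no solution exists.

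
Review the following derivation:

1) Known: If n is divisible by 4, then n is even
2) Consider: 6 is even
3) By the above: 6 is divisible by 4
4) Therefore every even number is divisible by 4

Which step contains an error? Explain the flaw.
Step 3: By the above: 6 is divisible by 4

Step 3 commits the fallacy of affirming the consequent. The known fact 'divisible by 4 → even' does NOT imply 'even → divisible by 4'. That would be the converse, which is false. For example, 6 is even but 6 ÷ 4 = 1.50, which is not an integer.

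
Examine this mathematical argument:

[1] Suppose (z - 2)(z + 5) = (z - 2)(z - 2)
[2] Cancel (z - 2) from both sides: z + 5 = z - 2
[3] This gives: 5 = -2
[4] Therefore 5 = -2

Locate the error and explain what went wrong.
Step 2: Cancel (z - 2) from both sides: z + 5 = z - 2

Step 2 cancels (z - 2) from both sides. This is only valid if (z - 2) ≠ 0, i.e., z ≠ 2. When z = 2, both sides equal zero regardless of the other factors. The correct approach requires considering z = 2 as a separate case.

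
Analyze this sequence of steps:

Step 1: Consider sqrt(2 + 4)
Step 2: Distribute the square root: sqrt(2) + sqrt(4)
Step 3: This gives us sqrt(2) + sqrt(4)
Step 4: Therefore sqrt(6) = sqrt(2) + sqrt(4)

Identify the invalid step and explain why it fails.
Step 2: Distribute the square root: sqrt(2) + sqrt(4)

Step 2 incorrectly 'distributes' the square root over addition. The square root function does not distribute: sqrt(a + b) ≠ sqrt(a) + sqrt(b). In fact, sqrt(2 + 4) = sqrt(6) ≈ 2.4495, while sqrt(2) + sqrt(4) ≈ 3.4142.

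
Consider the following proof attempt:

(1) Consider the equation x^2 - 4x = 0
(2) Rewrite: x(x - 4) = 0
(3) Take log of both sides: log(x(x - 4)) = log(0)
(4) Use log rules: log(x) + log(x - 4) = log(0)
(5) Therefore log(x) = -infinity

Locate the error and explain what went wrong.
Step 3: Take log of both sides: log(x(x - 4)) = log(0)

Step 3 takes the logarithm of both sides, resulting in log(0) on the right side. The logarithm is only defined for positive numbers; log(0) is undefined (approaches negative infinity). This operation is invalid.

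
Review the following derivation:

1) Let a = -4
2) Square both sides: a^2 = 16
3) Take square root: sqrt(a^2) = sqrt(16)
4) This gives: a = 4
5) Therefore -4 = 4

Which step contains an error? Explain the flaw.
Step 4: This gives: a = 4

Step 4 incorrectly states that sqrt(a^2) = a. The correct identity is sqrt(a^2) = |a|. Since a = -4 < 0, we have sqrt(a^2) = |-4| = 4, not a = -4.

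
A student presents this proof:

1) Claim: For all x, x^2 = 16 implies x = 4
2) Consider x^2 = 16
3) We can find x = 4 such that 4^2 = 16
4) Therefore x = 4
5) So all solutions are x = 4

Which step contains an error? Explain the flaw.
Step 4: Therefore x = 4

Step 4 incorrectly concludes that x = 4 is the only solution. The proof shows that x = 4 is A solution (existence), but does not show it is the ONLY solution (uniqueness). In fact, x = -4 is also a solution since (-4)^2 = 16. Finding one solution doesn't prove there are no others.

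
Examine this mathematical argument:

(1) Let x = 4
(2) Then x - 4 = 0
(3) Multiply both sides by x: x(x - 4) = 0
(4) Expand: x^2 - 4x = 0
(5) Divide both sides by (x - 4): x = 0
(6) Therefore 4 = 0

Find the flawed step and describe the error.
Step 5: Divide both sides by (x - 4): x = 0

Step 5 divides both sides by (x - 4). However, since x = 4, we have (x - 4) = 0. Division by zero is undefined, making this step invalid.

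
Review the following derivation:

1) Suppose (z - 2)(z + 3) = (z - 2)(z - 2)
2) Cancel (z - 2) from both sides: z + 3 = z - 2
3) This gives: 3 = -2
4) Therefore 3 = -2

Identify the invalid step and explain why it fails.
Step 2: Cancel (z - 2) from both sides: z + 3 = z - 2

Step 2 cancels (z - 2) from both sides. This is only valid if (z - 2) ≠ 0, i.e., z ≠ 2. When z = 2, both sides equal zero regardless of the other factors. The correct approach requires considering z = 2 as a separate case.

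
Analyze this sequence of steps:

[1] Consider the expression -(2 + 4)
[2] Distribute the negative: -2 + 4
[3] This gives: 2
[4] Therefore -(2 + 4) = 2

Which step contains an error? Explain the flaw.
Step 2: Distribute the negative: -2 + 4

Step 2 incorrectly distributes the negative sign. The correct distribution is -(2 + 4) = -2 - 4 = -6. The negative must be applied to both terms, not just the first. The error treats -(2 + 4) as -2 + 4, which equals 2 instead of -6.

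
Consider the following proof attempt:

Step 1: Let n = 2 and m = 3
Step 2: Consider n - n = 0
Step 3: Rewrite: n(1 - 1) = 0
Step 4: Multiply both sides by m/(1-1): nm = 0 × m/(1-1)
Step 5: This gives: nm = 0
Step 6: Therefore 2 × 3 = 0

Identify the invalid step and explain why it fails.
Step 4: Multiply both sides by m/(1-1): nm = 0 × m/(1-1)

Step 4 multiplies both sides by m/(1-1). However, 1-1 = 0, so this is multiplication by m/0, which is undefined. We cannot multiply by an undefined expression.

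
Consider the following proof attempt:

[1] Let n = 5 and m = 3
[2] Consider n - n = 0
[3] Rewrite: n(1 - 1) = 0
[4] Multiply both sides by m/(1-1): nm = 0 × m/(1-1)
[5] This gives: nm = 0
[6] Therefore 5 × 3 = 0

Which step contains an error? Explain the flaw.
Step 4: Multiply both sides by m/(1-1): nm = 0 × m/(1-1)

Step 4 multiplies both sides by m/(1-1). However, 1-1 = 0, so this is multiplication by m/0, which is undefined. We cannot multiply by an undefined expression.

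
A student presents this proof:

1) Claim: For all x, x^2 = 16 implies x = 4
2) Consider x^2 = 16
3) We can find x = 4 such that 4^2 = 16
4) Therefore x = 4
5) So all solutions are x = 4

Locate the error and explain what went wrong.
Step 4: Therefore x = 4

Step 4 incorrectly concludes that x = 4 is the only solution. The proof shows that x = 4 is A solution (existence), but does not show it is the ONLY solution (uniqueness). In fact, x = -4 is also a solution since (-4)^2 = 16. Finding one solution doesn't prove there are no others.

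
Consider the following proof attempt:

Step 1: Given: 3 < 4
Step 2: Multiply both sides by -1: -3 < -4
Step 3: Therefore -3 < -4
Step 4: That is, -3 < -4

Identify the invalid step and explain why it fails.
Step 2: Multiply both sides by -1: -3 < -4

Step 2 multiplies both sides by -1 but fails to reverse the inequality sign. When multiplying (or dividing) an inequality by a negative number, the direction must be reversed. Since 3 < 4, we should get -3 > -4, i.e., -3 > -4.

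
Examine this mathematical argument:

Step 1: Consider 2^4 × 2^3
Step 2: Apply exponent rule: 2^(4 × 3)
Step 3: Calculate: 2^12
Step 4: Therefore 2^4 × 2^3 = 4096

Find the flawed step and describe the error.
Step 2: Apply exponent rule: 2^(4 × 3)

Step 2 incorrectly states that a^b × a^c = a^(b×c). The correct rule is a^b × a^c = a^(b+c). The actual value is 2^4 × 2^3 = 2^7 = 128, not 2^12 = 4096.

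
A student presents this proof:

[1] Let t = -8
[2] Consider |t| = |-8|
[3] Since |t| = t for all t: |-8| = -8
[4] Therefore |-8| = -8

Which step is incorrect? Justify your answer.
Step 3: Since |t| = t for all t: |-8| = -8

Step 3 incorrectly states that |t| = t for all t. The correct definition is |t| = t when t >= 0, and |t| = -t when t < 0. Since -8 < 0, we have |-8| = -(-8) = 8, not -8.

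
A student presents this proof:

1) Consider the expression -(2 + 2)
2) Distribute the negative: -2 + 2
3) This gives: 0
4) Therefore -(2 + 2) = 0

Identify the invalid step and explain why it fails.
Step 2: Distribute the negative: -2 + 2

Step 2 incorrectly distributes the negative sign. The correct distribution is -(2 + 2) = -2 - 2 = -4. The negative must be applied to both terms, not just the first. The error treats -(2 + 2) as -2 + 2, which equals 0 instead of -4.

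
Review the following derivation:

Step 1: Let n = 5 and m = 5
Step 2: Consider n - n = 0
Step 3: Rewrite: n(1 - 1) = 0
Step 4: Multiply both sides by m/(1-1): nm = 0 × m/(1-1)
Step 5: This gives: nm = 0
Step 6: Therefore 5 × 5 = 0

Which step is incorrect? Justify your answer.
Step 4: Multiply both sides by m/(1-1): nm = 0 × m/(1-1)

Step 4 multiplies both sides by m/(1-1). However, 1-1 = 0, so this is multiplication by m/0, which is undefined. We cannot multiply by an undefined expression.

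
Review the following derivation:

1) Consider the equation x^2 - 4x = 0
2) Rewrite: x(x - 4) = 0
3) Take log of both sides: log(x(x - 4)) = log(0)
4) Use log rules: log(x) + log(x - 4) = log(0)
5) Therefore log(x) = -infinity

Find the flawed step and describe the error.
Step 3: Take log of both sides: log(x(x - 4)) = log(0)

Step 3 takes the logarithm of both sides, resulting in log(0) on the right side. The logarithm is only defined for positive numbers; log(0) is undefined (approaches negative infinity). This operation is invalid.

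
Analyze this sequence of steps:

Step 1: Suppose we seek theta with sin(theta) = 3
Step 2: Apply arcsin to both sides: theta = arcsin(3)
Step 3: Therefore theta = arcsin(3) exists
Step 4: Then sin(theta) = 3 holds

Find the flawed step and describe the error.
Step 2: Apply arcsin to both sides: theta = arcsin(3)

Step 2 applies arcsin to 3. However, arcsin(x) is only defined for x in [-1, 1] because sin(theta) can only produce values in that range. Since |3| > 1, arcsin(3) is undefined. There is no angle whose sine equals 3.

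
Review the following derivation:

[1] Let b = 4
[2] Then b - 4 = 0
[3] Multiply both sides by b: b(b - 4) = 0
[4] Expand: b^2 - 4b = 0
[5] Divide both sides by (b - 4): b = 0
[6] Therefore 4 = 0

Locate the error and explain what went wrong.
Step 5: Divide both sides by (b - 4): b = 0

Step 5 divides both sides by (b - 4). However, since b = 4, we have (b - 4) = 0. Division by zero is undefined, making this step invalid.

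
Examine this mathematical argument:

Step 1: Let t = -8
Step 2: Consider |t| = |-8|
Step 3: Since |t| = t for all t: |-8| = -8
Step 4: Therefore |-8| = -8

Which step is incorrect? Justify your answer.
Step 3: Since |t| = t for all t: |-8| = -8

Step 3 incorrectly states that |t| = t for all t. The correct definition is |t| = t when t >= 0, and |t| = -t when t < 0. Since -8 < 0, we have |-8| = -(-8) = 8, not -8.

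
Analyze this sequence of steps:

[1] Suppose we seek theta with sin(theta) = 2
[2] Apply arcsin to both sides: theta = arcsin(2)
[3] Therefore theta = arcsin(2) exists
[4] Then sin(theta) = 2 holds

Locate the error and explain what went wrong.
Step 2: Apply arcsin to both sides: theta = arcsin(2)

Step 2 applies arcsin to 2. However, arcsin(x) is only defined for x in [-1, 1] because sin(theta) can only produce values in that range. Since |2| > 1, arcsin(2) is undefined. There is no angle whose sine equals 2.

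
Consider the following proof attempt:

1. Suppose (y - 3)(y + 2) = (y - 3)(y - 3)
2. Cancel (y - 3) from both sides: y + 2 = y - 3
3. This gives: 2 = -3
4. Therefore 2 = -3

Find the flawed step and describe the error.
Step 2: Cancel (y - 3) from both sides: y + 2 = y - 3

Step 2 cancels (y - 3) from both sides. This is only valid if (y - 3) ≠ 0, i.e., y ≠ 3. When y = 3, both sides equal zero regardless of the other factors. The correct approach requires considering y = 3 as a separate case.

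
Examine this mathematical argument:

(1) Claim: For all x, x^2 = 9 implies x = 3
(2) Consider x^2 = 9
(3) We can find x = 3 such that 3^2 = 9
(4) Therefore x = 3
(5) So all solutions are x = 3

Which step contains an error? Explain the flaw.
Step 4: Therefore x = 3

Step 4 incorrectly concludes that x = 3 is the only solution. The proof shows that x = 3 is A solution (existence), but does not show it is the ONLY solution (uniqueness). In fact, x = -3 is also a solution since (-3)^2 = 9. Finding one solution doesn't prove there are no others.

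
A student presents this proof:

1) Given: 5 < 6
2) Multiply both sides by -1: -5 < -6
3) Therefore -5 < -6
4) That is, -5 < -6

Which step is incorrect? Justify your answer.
Step 2: Multiply both sides by -1: -5 < -6

Step 2 multiplies both sides by -1 but fails to reverse the inequality sign. When multiplying (or dividing) an inequality by a negative number, the direction must be reversed. Since 5 < 6, we should get -5 > -6, i.e., -5 > -6.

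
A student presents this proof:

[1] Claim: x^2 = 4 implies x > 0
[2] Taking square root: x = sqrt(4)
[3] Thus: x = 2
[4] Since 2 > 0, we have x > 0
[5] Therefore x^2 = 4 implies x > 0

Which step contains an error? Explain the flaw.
Step 2: Taking square root: x = sqrt(4)

Step 2 takes the square root and assumes the positive root only. The equation x^2 = 4 actually has two solutions: x = 2 and x = -2. The proof silently assumes x > 0 without justification, then uses this assumption to conclude x > 0, which is circular. The counterexample x = -2 shows the claim is false.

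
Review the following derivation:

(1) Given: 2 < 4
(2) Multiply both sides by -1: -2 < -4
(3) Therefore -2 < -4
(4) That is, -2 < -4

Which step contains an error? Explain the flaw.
Step 2: Multiply both sides by -1: -2 < -4

Step 2 multiplies both sides by -1 but fails to reverse the inequality sign. When multiplying (or dividing) an inequality by a negative number, the direction must be reversed. Since 2 < 4, we should get -2 > -4, i.e., -2 > -4.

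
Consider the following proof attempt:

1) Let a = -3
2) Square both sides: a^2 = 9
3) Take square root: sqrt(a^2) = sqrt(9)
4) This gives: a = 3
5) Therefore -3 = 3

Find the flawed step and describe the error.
Step 4: This gives: a = 3

Step 4 incorrectly states that sqrt(a^2) = a. The correct identity is sqrt(a^2) = |a|. Since a = -3 < 0, we have sqrt(a^2) = |-3| = 3, not a = -3.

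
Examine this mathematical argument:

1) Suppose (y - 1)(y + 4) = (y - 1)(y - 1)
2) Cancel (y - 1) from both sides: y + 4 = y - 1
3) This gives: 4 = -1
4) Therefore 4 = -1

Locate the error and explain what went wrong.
Step 2: Cancel (y - 1) from both sides: y + 4 = y - 1

Step 2 cancels (y - 1) from both sides. This is only valid if (y - 1) ≠ 0, i.e., y ≠ 1. When y = 1, both sides equal zero regardless of the other factors. The correct approach requires considering y = 1 as a separate case.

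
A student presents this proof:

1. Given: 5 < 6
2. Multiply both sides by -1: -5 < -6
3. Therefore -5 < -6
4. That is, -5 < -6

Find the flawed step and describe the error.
Step 2: Multiply both sides by -1: -5 < -6

Step 2 multiplies both sides by -1 but fails to reverse the inequality sign. When multiplying (or dividing) an inequality by a negative number, the direction must be reversed. Since 5 < 6, we should get -5 > -6, i.e., -5 > -6.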